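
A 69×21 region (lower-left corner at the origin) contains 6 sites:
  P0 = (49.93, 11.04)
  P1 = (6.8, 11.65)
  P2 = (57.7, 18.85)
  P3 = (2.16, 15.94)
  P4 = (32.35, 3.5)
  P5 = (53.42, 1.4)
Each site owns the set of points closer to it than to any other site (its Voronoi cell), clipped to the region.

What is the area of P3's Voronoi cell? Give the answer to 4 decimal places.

1. box [0,69]×[0,21]: [(0, 0) (69, 0) (69, 21) (0, 21)]
2. ⊥bis P3·P0 via (26.045,13.49): [(0, 0) (24.6613, 0) (26.8153, 21) (0, 21)]  |A|=540.5043
3. ⊥bis P3·P1 via (4.48,13.795): [(0, 8.9495) (11.1415, 21) (0, 21)]  |A|=67.1304
4. ⊥bis P3·P2 via (29.93,17.395): [(0, 8.9495) (11.1415, 21) (0, 21)]  |A|=67.1304
5. ⊥bis P3·P4 via (17.255,9.72): [(0, 8.9495) (11.1415, 21) (0, 21)]  |A|=67.1304
6. ⊥bis P3·P5 via (27.79,8.67): [(0, 8.9495) (11.1415, 21) (0, 21)]  |A|=67.1304
7. canonical 3-gon: [(0, 8.9495) (11.1415, 21) (0, 21)]
8. shoelace: 67.1304

Area of P3's cell: 67.1304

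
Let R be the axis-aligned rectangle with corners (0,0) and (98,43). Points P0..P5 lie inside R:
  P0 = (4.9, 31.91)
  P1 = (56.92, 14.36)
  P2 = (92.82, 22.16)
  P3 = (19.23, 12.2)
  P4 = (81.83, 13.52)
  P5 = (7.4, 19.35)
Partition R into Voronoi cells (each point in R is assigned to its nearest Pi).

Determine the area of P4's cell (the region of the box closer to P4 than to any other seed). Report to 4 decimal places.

Area of P4's cell: 634.8372

1. box [0,98]×[0,43]: [(0, 0) (98, 0) (98, 43) (0, 43)]
2. ⊥bis P4·P0 via (43.365,22.715): [(37.935, 0) (98, 0) (98, 43) (48.2141, 43)]  |A|=2361.7941
3. ⊥bis P4·P1 via (69.375,13.94): [(68.9049, 0) (98, 0) (98, 43) (70.3549, 43)]  |A|=1219.9128
4. ⊥bis P4·P2 via (87.325,17.84): [(70.2394, 39.5728) (68.9049, 0) (98, 0) (98, 4.2615)]  |A|=634.8372
5. ⊥bis P4·P3 via (50.53,12.86): [(70.2394, 39.5728) (68.9049, 0) (98, 0) (98, 4.2615)]  |A|=634.8372
6. ⊥bis P4·P5 via (44.615,16.435): [(70.2394, 39.5728) (68.9049, 0) (98, 0) (98, 4.2615)]  |A|=634.8372
7. canonical 4-gon: [(70.2394, 39.5728) (68.9049, 0) (98, 0) (98, 4.2615)]
8. shoelace: 634.8372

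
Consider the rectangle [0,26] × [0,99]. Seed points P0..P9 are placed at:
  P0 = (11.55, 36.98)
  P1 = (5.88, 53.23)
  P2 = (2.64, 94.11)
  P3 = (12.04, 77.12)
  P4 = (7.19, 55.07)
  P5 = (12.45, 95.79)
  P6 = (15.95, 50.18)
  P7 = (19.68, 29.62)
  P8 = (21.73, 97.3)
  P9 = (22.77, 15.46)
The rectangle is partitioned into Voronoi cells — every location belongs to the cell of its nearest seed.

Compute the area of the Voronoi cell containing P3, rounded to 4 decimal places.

Area of P3's cell: 501.5009

1. box [0,26]×[0,99]: [(0, 0) (26, 0) (26, 99) (0, 99)]
2. ⊥bis P3·P0 via (11.795,57.05): [(0, 57.194) (26, 56.8766) (26, 99) (0, 99)]  |A|=1091.0825
3. ⊥bis P3·P1 via (8.96,65.175): [(0, 67.4853) (26, 60.7813) (26, 99) (0, 99)]  |A|=906.5344
4. ⊥bis P3·P2 via (7.34,85.615): [(0, 81.554) (0, 67.4853) (26, 60.7813) (26, 95.939)]  |A|=639.9431
5. ⊥bis P3·P4 via (9.615,66.095): [(0, 81.554) (0, 68.2099) (26, 62.491) (26, 95.939)]  |A|=608.2969
6. ⊥bis P3·P5 via (12.245,86.455): [(8.9876, 86.5265) (0, 81.554) (0, 68.2099) (26, 62.491) (26, 86.1529)]  |A|=525.0548
7. ⊥bis P3·P6 via (13.995,63.65): [(8.9876, 86.5265) (0, 81.554) (0, 68.2099) (18.0532, 64.239) (26, 65.3924) (26, 86.1529)]  |A|=513.5266
8. ⊥bis P3·P7 via (15.86,53.37): [(8.9876, 86.5265) (0, 81.554) (0, 68.2099) (18.0532, 64.239) (26, 65.3924) (26, 86.1529)]  |A|=513.5266
9. ⊥bis P3·P8 via (16.885,87.21): [(18.7551, 86.312) (8.9876, 86.5265) (0, 81.554) (0, 68.2099) (18.0532, 64.239) (26, 65.3924) (26, 82.8332)]  |A|=501.5009
10. ⊥bis P3·P9 via (17.405,46.29): [(18.7551, 86.312) (8.9876, 86.5265) (0, 81.554) (0, 68.2099) (18.0532, 64.239) (26, 65.3924) (26, 82.8332)]  |A|=501.5009
11. canonical 7-gon: [(18.7551, 86.312) (8.9876, 86.5265) (0, 81.554) (0, 68.2099) (18.0532, 64.239) (26, 65.3924) (26, 82.8332)]
12. shoelace: 501.5009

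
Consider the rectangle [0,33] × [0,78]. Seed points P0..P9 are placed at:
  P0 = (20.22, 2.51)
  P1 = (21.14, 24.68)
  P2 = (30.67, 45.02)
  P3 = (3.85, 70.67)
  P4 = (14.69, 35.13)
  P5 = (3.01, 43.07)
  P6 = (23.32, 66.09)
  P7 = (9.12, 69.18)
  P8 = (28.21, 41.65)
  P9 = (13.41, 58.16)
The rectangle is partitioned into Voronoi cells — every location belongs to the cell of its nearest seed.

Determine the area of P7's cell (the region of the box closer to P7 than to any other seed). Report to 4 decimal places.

Area of P7's cell: 151.6122

1. box [0,33]×[0,78]: [(0, 0) (33, 0) (33, 78) (0, 78)]
2. ⊥bis P7·P0 via (14.67,35.845): [(0, 33.4026) (33, 38.8968) (33, 78) (0, 78)]  |A|=1381.0606
3. ⊥bis P7·P1 via (15.13,46.93): [(0, 42.8432) (33, 51.7569) (33, 78) (0, 78)]  |A|=1013.0982
4. ⊥bis P7·P2 via (19.895,57.1): [(0, 42.8432) (5.6105, 44.3587) (33, 68.7893) (33, 78) (0, 78)]  |A|=779.8445
5. ⊥bis P7·P3 via (6.485,69.925): [(0, 46.9881) (0, 42.8432) (5.6105, 44.3587) (33, 68.7893) (33, 78) (8.7681, 78)]  |A|=643.8874
6. ⊥bis P7·P4 via (11.905,52.155): [(0.9544, 50.3637) (14.9004, 52.645) (33, 68.7893) (33, 78) (8.7681, 78)]  |A|=574.3516
7. ⊥bis P7·P5 via (6.065,56.125): [(2.7994, 56.8892) (16.1548, 53.7639) (33, 68.7893) (33, 78) (8.7681, 78)]  |A|=521.5217
8. ⊥bis P7·P6 via (16.22,67.635): [(2.7994, 56.8892) (13.3447, 54.4215) (18.4755, 78) (8.7681, 78)]  |A|=233.1178
9. ⊥bis P7·P8 via (18.665,55.415): [(2.7994, 56.8892) (13.3447, 54.4215) (18.4755, 78) (8.7681, 78)]  |A|=233.1178
10. ⊥bis P7·P9 via (11.265,63.67): [(3.9066, 60.8054) (15.7359, 65.4105) (18.4755, 78) (8.7681, 78)]  |A|=151.6122
11. canonical 4-gon: [(3.9066, 60.8054) (15.7359, 65.4105) (18.4755, 78) (8.7681, 78)]
12. shoelace: 151.6122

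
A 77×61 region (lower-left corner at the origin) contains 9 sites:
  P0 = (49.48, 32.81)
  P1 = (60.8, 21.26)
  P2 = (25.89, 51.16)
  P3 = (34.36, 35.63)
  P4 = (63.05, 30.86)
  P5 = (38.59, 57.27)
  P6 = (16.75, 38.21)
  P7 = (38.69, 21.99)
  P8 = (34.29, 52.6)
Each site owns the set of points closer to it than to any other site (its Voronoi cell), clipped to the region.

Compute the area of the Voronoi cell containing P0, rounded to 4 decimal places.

Area of P0's cell: 331.4876

1. box [0,77]×[0,61]: [(0, 0) (77, 0) (77, 61) (0, 61)]
2. ⊥bis P0·P1 via (55.14,27.035): [(0, 0) (27.5557, 0) (77, 48.4597) (77, 61) (0, 61)]  |A|=3498.9723
3. ⊥bis P0·P2 via (37.685,41.985): [(5.026, 0) (27.5557, 0) (77, 48.4597) (77, 61) (52.4762, 61)]  |A|=1745.1527
4. ⊥bis P0·P3 via (41.92,34.22): [(45.1606, 51.5954) (37.3231, 9.5729) (77, 48.4597) (77, 61) (52.4762, 61)]  |A|=996.228
5. ⊥bis P0·P4 via (56.265,31.835): [(45.1606, 51.5954) (37.3231, 9.5729) (55.6466, 27.5315) (60.456, 61) (52.4762, 61)]  |A|=585.4873
6. ⊥bis P0·P5 via (44.035,45.04): [(43.9292, 44.9929) (37.3231, 9.5729) (55.6466, 27.5315) (59.1282, 51.7597)]  |A|=437.5324
7. ⊥bis P0·P6 via (33.115,35.51): [(43.9292, 44.9929) (37.3231, 9.5729) (55.6466, 27.5315) (59.1282, 51.7597)]  |A|=437.5324
8. ⊥bis P0·P7 via (44.085,27.4): [(43.9292, 44.9929) (41.187, 30.29) (49.7492, 21.7515) (55.6466, 27.5315) (59.1282, 51.7597)]  |A|=332.3453
9. ⊥bis P0·P8 via (41.885,42.705): [(46.1593, 45.9858) (43.7728, 44.154) (41.187, 30.29) (49.7492, 21.7515) (55.6466, 27.5315) (59.1282, 51.7597)]  |A|=331.4876
10. canonical 6-gon: [(46.1593, 45.9858) (43.7728, 44.154) (41.187, 30.29) (49.7492, 21.7515) (55.6466, 27.5315) (59.1282, 51.7597)]
11. shoelace: 331.4876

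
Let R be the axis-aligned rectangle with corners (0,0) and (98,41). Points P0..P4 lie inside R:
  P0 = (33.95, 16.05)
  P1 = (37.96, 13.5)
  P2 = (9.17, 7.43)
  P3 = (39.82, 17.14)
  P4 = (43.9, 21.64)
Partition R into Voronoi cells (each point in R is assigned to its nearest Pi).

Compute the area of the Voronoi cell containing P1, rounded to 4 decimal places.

1. box [0,98]×[0,41]: [(0, 0) (98, 0) (98, 41) (0, 41)]
2. ⊥bis P1·P0 via (35.955,14.775): [(26.5594, 0) (98, 0) (98, 41) (52.6317, 41)]  |A|=2394.581
3. ⊥bis P1·P2 via (23.565,10.465): [(26.5594, 0) (98, 0) (98, 41) (52.6317, 41)]  |A|=2394.581
4. ⊥bis P1·P3 via (38.89,15.32): [(36.9364, 16.3183) (26.5594, 0) (68.8711, 0)]  |A|=345.2266
5. ⊥bis P1·P4 via (40.93,17.57): [(55.9817, 6.5863) (36.9364, 16.3183) (26.5594, 0) (65.0074, 0)]  |A|=332.5029
6. canonical 4-gon: [(55.9817, 6.5863) (36.9364, 16.3183) (26.5594, 0) (65.0074, 0)]
7. shoelace: 332.5029

Area of P1's cell: 332.5029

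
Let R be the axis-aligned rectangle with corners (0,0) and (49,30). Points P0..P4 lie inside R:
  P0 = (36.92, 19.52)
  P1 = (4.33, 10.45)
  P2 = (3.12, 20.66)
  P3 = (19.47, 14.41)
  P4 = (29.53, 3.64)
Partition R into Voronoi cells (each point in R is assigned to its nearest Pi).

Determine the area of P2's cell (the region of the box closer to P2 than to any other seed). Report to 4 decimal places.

Area of P2's cell: 190.0454

1. box [0,49]×[0,30]: [(0, 0) (49, 0) (49, 30) (0, 30)]
2. ⊥bis P2·P0 via (20.02,20.09): [(0, 0) (19.3424, 0) (20.3542, 30) (0, 30)]  |A|=595.4498
3. ⊥bis P2·P1 via (3.725,15.555): [(0, 15.1135) (19.9318, 17.4757) (20.3542, 30) (0, 30)]  |A|=275.8185
4. ⊥bis P2·P3 via (11.295,17.535): [(0, 15.1135) (10.8614, 16.4007) (16.0599, 30) (0, 30)]  |A|=190.0454
5. ⊥bis P2·P4 via (16.325,12.15): [(0, 15.1135) (10.8614, 16.4007) (16.0599, 30) (0, 30)]  |A|=190.0454
6. canonical 4-gon: [(0, 15.1135) (10.8614, 16.4007) (16.0599, 30) (0, 30)]
7. shoelace: 190.0454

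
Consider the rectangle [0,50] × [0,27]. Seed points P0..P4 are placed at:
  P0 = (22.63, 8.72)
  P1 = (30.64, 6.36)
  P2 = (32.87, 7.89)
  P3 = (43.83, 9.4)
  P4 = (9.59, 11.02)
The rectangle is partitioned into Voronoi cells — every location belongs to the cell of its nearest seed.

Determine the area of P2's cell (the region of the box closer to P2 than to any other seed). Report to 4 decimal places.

1. box [0,50]×[0,27]: [(0, 0) (50, 0) (50, 27) (0, 27)]
2. ⊥bis P2·P0 via (27.75,8.305): [(27.0768, 0) (50, 0) (50, 27) (29.2653, 27)]  |A|=589.3809
3. ⊥bis P2·P1 via (31.755,7.125): [(28.0876, 12.4703) (36.6435, 0) (50, 0) (50, 27) (29.2653, 27)]  |A|=529.7317
4. ⊥bis P2·P3 via (38.35,8.645): [(28.0876, 12.4703) (36.6435, 0) (39.5411, 0) (35.8212, 27) (29.2653, 27)]  |A|=197.1217
5. ⊥bis P2·P4 via (21.23,9.455): [(28.0876, 12.4703) (36.6435, 0) (39.5411, 0) (35.8212, 27) (29.2653, 27)]  |A|=197.1217
6. canonical 5-gon: [(28.0876, 12.4703) (36.6435, 0) (39.5411, 0) (35.8212, 27) (29.2653, 27)]
7. shoelace: 197.1217

Area of P2's cell: 197.1217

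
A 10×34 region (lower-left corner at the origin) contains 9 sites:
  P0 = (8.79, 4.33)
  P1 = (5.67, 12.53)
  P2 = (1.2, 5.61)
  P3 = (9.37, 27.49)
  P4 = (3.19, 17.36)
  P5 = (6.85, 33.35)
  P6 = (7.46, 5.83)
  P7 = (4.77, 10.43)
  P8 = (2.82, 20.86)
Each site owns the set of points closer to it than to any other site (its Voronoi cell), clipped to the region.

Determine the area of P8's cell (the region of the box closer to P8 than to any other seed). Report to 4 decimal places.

1. box [0,10]×[0,34]: [(0, 0) (10, 0) (10, 34) (0, 34)]
2. ⊥bis P8·P0 via (5.805,12.595): [(0, 10.4985) (10, 14.1101) (10, 34) (0, 34)]  |A|=216.9574
3. ⊥bis P8·P1 via (4.245,16.695): [(0, 15.2426) (10, 18.664) (10, 34) (0, 34)]  |A|=170.4669
4. ⊥bis P8·P2 via (2.01,13.235): [(0, 15.2426) (10, 18.664) (10, 34) (0, 34)]  |A|=170.4669
5. ⊥bis P8·P3 via (6.095,24.175): [(0, 30.1965) (0, 15.2426) (10, 18.664) (10, 20.3171)]  |A|=83.0347
6. ⊥bis P8·P4 via (3.005,19.11): [(0, 30.1965) (0, 18.7923) (10, 19.8495) (10, 20.3171)]  |A|=59.3589
7. ⊥bis P8·P5 via (4.835,27.105): [(2.3019, 27.9223) (0, 28.6651) (0, 18.7923) (10, 19.8495) (10, 20.3171)]  |A|=57.5963
8. ⊥bis P8·P6 via (5.14,13.345): [(2.3019, 27.9223) (0, 28.6651) (0, 18.7923) (10, 19.8495) (10, 20.3171)]  |A|=57.5963
9. ⊥bis P8·P7 via (3.795,15.645): [(2.3019, 27.9223) (0, 28.6651) (0, 18.7923) (10, 19.8495) (10, 20.3171)]  |A|=57.5963
10. canonical 5-gon: [(2.3019, 27.9223) (0, 28.6651) (0, 18.7923) (10, 19.8495) (10, 20.3171)]
11. shoelace: 57.5963

Area of P8's cell: 57.5963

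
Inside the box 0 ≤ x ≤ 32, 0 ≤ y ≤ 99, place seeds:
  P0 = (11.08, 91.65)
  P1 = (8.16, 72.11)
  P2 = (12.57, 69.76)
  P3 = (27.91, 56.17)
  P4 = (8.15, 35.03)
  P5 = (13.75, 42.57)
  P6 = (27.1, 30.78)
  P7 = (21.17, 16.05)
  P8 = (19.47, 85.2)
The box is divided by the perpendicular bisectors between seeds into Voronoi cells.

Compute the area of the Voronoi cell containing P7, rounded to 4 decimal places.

1. box [0,32]×[0,99]: [(0, 0) (32, 0) (32, 99) (0, 99)]
2. ⊥bis P7·P0 via (16.125,53.85): [(0, 51.6979) (0, 0) (32, 0) (32, 55.9688)]  |A|=1722.6661
3. ⊥bis P7·P1 via (14.665,44.08): [(0, 40.6767) (0, 0) (32, 0) (32, 48.103)]  |A|=1420.4741
4. ⊥bis P7·P2 via (16.87,42.905): [(0, 40.2038) (0, 0) (32, 0) (32, 45.3276)]  |A|=1368.5023
5. ⊥bis P7·P3 via (24.54,36.11): [(0.0879, 40.2179) (0, 40.2038) (0, 0) (32, 0) (32, 34.8567)]  |A|=1201.4287
6. ⊥bis P7·P4 via (14.66,25.54): [(28.9809, 35.3639) (0, 15.4835) (0, 0) (32, 0) (32, 34.8567)]  |A|=842.8031
7. ⊥bis P7·P5 via (17.46,29.31): [(22.0126, 30.5838) (0, 15.4835) (0, 0) (32, 0) (32, 33.3781)]  |A|=826.4363
8. ⊥bis P7·P6 via (24.135,23.415): [(16.212, 26.6046) (0, 15.4835) (0, 0) (32, 0) (32, 20.2487)]  |A|=711.0265
9. ⊥bis P7·P8 via (20.32,50.625): [(16.212, 26.6046) (0, 15.4835) (0, 0) (32, 0) (32, 20.2487)]  |A|=711.0265
10. canonical 5-gon: [(16.212, 26.6046) (0, 15.4835) (0, 0) (32, 0) (32, 20.2487)]
11. shoelace: 711.0265

Area of P7's cell: 711.0265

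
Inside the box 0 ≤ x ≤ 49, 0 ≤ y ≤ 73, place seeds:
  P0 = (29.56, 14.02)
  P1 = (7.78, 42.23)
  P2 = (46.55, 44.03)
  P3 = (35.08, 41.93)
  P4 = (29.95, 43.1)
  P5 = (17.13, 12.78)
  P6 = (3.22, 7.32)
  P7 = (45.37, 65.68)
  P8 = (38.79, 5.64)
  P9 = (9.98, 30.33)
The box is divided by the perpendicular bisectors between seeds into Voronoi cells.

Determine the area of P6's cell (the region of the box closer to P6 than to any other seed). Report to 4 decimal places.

Area of P6's cell: 202.6508

1. box [0,49]×[0,73]: [(0, 0) (49, 0) (49, 73) (0, 73)]
2. ⊥bis P6·P0 via (16.39,10.67): [(0, 0) (19.1041, 0) (0.5354, 73) (0, 73)]  |A|=716.84
3. ⊥bis P6·P1 via (5.5,24.775): [(0, 25.4934) (0, 0) (19.1041, 0) (13.0531, 23.7884)]  |A|=393.6122
4. ⊥bis P6·P2 via (24.885,25.675): [(0, 25.4934) (0, 0) (19.1041, 0) (13.0531, 23.7884)]  |A|=393.6122
5. ⊥bis P6·P3 via (19.15,24.625): [(0, 25.4934) (0, 0) (19.1041, 0) (13.0531, 23.7884)]  |A|=393.6122
6. ⊥bis P6·P4 via (16.585,25.21): [(0, 25.4934) (0, 0) (19.1041, 0) (13.0531, 23.7884)]  |A|=393.6122
7. ⊥bis P6·P5 via (10.175,10.05): [(4.3354, 24.9271) (0, 25.4934) (0, 0) (14.1199, 0)]  |A|=231.2456
8. ⊥bis P6·P7 via (24.295,36.5): [(4.3354, 24.9271) (0, 25.4934) (0, 0) (14.1199, 0)]  |A|=231.2456
9. ⊥bis P6·P8 via (21.005,6.48): [(4.3354, 24.9271) (0, 25.4934) (0, 0) (14.1199, 0)]  |A|=231.2456
10. ⊥bis P6·P9 via (6.6,18.825): [(6.7476, 18.7816) (0, 20.764) (0, 0) (14.1199, 0)]  |A|=202.6508
11. canonical 4-gon: [(6.7476, 18.7816) (0, 20.764) (0, 0) (14.1199, 0)]
12. shoelace: 202.6508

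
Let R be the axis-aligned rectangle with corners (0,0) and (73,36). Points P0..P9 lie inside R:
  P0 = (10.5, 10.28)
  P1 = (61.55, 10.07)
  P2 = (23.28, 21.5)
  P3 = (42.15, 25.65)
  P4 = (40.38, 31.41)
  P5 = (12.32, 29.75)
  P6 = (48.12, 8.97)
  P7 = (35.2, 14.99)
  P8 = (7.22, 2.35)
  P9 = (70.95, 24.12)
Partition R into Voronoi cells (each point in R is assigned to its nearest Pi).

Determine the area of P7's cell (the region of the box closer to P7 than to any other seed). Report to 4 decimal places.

1. box [0,73]×[0,36]: [(0, 0) (73, 0) (73, 36) (0, 36)]
2. ⊥bis P7·P0 via (22.85,12.635): [(25.2593, 0) (73, 0) (73, 36) (18.3946, 36)]  |A|=1842.2295
3. ⊥bis P7·P1 via (48.375,12.53): [(25.2593, 0) (46.0354, 0) (52.7573, 36) (18.3946, 36)]  |A|=992.4979
4. ⊥bis P7·P2 via (29.24,18.245): [(23.7108, 8.1209) (25.2593, 0) (46.0354, 0) (52.7573, 36) (38.9367, 36)]  |A|=706.149
5. ⊥bis P7·P3 via (38.675,20.32): [(32.5531, 24.3113) (23.7108, 8.1209) (25.2593, 0) (46.0354, 0) (48.619, 13.8368)]  |A|=425.6678
6. ⊥bis P7·P4 via (37.79,23.2): [(32.5531, 24.3113) (23.7108, 8.1209) (25.2593, 0) (46.0354, 0) (48.619, 13.8368)]  |A|=425.6678
7. ⊥bis P7·P5 via (23.76,22.37): [(32.5531, 24.3113) (23.7108, 8.1209) (25.2593, 0) (46.0354, 0) (48.619, 13.8368)]  |A|=425.6678
8. ⊥bis P7·P6 via (41.66,11.98): [(43.945, 16.8841) (32.5531, 24.3113) (23.7108, 8.1209) (25.2593, 0) (36.078, 0)]  |A|=305.3337
9. ⊥bis P7·P8 via (21.21,8.67): [(43.945, 16.8841) (32.5531, 24.3113) (23.7108, 8.1209) (25.2593, 0) (36.078, 0)]  |A|=305.3337
10. ⊥bis P7·P9 via (53.075,19.555): [(43.945, 16.8841) (32.5531, 24.3113) (23.7108, 8.1209) (25.2593, 0) (36.078, 0)]  |A|=305.3337
11. canonical 5-gon: [(43.945, 16.8841) (32.5531, 24.3113) (23.7108, 8.1209) (25.2593, 0) (36.078, 0)]
12. shoelace: 305.3337

Area of P7's cell: 305.3337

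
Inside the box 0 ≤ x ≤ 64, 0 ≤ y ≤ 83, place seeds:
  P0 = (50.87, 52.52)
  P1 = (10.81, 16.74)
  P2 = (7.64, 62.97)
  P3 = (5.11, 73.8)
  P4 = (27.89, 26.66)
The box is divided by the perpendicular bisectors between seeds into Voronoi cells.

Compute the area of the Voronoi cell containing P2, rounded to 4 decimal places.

Area of P2's cell: 804.8868

1. box [0,64]×[0,83]: [(0, 0) (64, 0) (64, 83) (0, 83)]
2. ⊥bis P2·P0 via (29.255,57.745): [(0, 0) (15.2963, 0) (35.3599, 83) (0, 83)]  |A|=2102.2316
3. ⊥bis P2·P1 via (9.225,39.855): [(0, 39.2224) (25.1952, 40.9501) (35.3599, 83) (0, 83)]  |A|=1294.9318
4. ⊥bis P2·P3 via (6.375,68.385): [(0, 66.8957) (0, 39.2224) (25.1952, 40.9501) (33.3503, 74.6867)]  |A|=879.4121
5. ⊥bis P2·P4 via (17.765,44.815): [(0, 66.8957) (0, 39.2224) (8.8217, 39.8273) (27.4328, 50.2067) (33.3503, 74.6867)]  |A|=804.8868
6. canonical 5-gon: [(0, 66.8957) (0, 39.2224) (8.8217, 39.8273) (27.4328, 50.2067) (33.3503, 74.6867)]
7. shoelace: 804.8868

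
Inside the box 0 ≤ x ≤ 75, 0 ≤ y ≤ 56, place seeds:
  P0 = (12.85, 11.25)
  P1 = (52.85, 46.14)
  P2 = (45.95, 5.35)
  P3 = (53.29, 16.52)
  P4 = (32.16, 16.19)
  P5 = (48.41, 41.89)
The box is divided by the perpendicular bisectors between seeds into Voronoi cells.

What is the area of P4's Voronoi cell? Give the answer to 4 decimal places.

Area of P4's cell: 674.1811

1. box [0,75]×[0,56]: [(0, 0) (75, 0) (75, 56) (0, 56)]
2. ⊥bis P4·P0 via (22.505,13.72): [(26.0149, 0) (75, 0) (75, 56) (11.6887, 56)]  |A|=3144.2989
3. ⊥bis P4·P1 via (42.505,31.165): [(12.7907, 51.6921) (26.0149, 0) (75, 0) (75, 8.7169)]  |A|=1537.2067
4. ⊥bis P4·P2 via (39.055,10.77): [(50.6591, 25.532) (12.7907, 51.6921) (26.0149, 0) (30.589, 0)]  |A|=864.1666
5. ⊥bis P4·P3 via (42.725,16.355): [(42.739, 15.4566) (42.4936, 31.1729) (12.7907, 51.6921) (26.0149, 0) (30.589, 0)]  |A|=800.6932
6. ⊥bis P4·P5 via (40.285,29.04): [(42.739, 15.4566) (42.5493, 27.6083) (14.3984, 45.408) (26.0149, 0) (30.589, 0)]  |A|=674.1811
7. canonical 5-gon: [(42.739, 15.4566) (42.5493, 27.6083) (14.3984, 45.408) (26.0149, 0) (30.589, 0)]
8. shoelace: 674.1811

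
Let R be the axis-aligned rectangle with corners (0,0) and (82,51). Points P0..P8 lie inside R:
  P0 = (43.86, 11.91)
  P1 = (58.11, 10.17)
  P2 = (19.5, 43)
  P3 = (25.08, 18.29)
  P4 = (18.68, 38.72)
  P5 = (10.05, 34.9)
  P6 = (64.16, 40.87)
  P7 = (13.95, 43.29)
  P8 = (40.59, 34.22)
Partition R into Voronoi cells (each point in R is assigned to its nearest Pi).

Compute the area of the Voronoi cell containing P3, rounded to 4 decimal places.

1. box [0,82]×[0,51]: [(0, 0) (82, 0) (82, 51) (0, 51)]
2. ⊥bis P3·P0 via (34.47,15.1): [(0, 0) (29.3402, 0) (46.6661, 51) (0, 51)]  |A|=1938.1591
3. ⊥bis P3·P1 via (41.595,14.23): [(0, 0) (29.3402, 0) (46.6661, 51) (0, 51)]  |A|=1938.1591
4. ⊥bis P3·P2 via (22.29,30.645): [(0, 25.6115) (0, 0) (29.3402, 0) (41.2018, 34.9157)]  |A|=1039.836
5. ⊥bis P3·P4 via (21.88,28.505): [(0, 21.6508) (0, 0) (29.3402, 0) (41.0658, 34.5152)]  |A|=950.8947
6. ⊥bis P3·P5 via (17.565,26.595): [(18.5086, 27.4489) (0, 10.7008) (0, 0) (29.3402, 0) (41.0658, 34.5152)]  |A|=849.5607
7. ⊥bis P3·P6 via (44.62,29.58): [(18.5086, 27.4489) (0, 10.7008) (0, 0) (29.3402, 0) (41.0658, 34.5152)]  |A|=849.5607
8. ⊥bis P3·P7 via (19.515,30.79): [(18.5086, 27.4489) (0, 10.7008) (0, 0) (29.3402, 0) (41.0658, 34.5152)]  |A|=849.5607
9. ⊥bis P3·P8 via (32.835,26.255): [(28.4199, 30.5537) (18.5086, 27.4489) (0, 10.7008) (0, 0) (29.3402, 0) (36.9113, 22.2862)]  |A|=780.4658
10. canonical 6-gon: [(28.4199, 30.5537) (18.5086, 27.4489) (0, 10.7008) (0, 0) (29.3402, 0) (36.9113, 22.2862)]
11. shoelace: 780.4658

Area of P3's cell: 780.4658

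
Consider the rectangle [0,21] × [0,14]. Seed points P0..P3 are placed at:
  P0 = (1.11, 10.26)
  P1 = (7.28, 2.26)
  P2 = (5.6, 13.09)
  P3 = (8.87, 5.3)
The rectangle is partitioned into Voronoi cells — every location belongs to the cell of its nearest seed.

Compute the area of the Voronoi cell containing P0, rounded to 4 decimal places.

Area of P0's cell: 37.2898

1. box [0,21]×[0,14]: [(0, 0) (21, 0) (21, 14) (0, 14)]
2. ⊥bis P0·P1 via (4.195,6.26): [(0, 3.0246) (14.2307, 14) (0, 14)]  |A|=78.0935
3. ⊥bis P0·P2 via (3.355,11.675): [(0, 3.0246) (5.9264, 7.5953) (1.8896, 14) (0, 14)]  |A|=38.5732
4. ⊥bis P0·P3 via (4.99,7.78): [(0, 3.0246) (3.8468, 5.9915) (5.4029, 8.4259) (1.8896, 14) (0, 14)]  |A|=37.2898
5. canonical 5-gon: [(0, 3.0246) (3.8468, 5.9915) (5.4029, 8.4259) (1.8896, 14) (0, 14)]
6. shoelace: 37.2898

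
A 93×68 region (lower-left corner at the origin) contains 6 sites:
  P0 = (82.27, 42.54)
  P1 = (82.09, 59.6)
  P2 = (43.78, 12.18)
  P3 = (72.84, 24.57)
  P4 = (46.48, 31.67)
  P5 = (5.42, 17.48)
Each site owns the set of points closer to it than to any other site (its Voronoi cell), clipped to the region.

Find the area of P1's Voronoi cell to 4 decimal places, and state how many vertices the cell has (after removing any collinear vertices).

1. box [0,93]×[0,68]: [(0, 0) (93, 0) (93, 68) (0, 68)]
2. ⊥bis P1·P0 via (82.18,51.07): [(0, 50.2029) (93, 51.1842) (93, 68) (0, 68)]  |A|=1609.5007
3. ⊥bis P1·P2 via (62.935,35.89): [(44.6356, 50.6739) (93, 51.1842) (93, 68) (23.1893, 68)]  |A|=1011.4185
4. ⊥bis P1·P3 via (77.465,42.085): [(44.4884, 50.7928) (44.9271, 50.6769) (93, 51.1842) (93, 68) (23.1893, 68)]  |A|=1011.401
5. ⊥bis P1·P4 via (64.285,45.635): [(60.204, 50.8381) (93, 51.1842) (93, 68) (46.7435, 68)]  |A|=672.6703
6. ⊥bis P1·P5 via (43.755,38.54): [(60.204, 50.8381) (93, 51.1842) (93, 68) (46.7435, 68)]  |A|=672.6703
7. canonical 4-gon: [(60.204, 50.8381) (93, 51.1842) (93, 68) (46.7435, 68)]
8. shoelace: 672.6703

Area of P1's cell: 672.6703 (4 vertices)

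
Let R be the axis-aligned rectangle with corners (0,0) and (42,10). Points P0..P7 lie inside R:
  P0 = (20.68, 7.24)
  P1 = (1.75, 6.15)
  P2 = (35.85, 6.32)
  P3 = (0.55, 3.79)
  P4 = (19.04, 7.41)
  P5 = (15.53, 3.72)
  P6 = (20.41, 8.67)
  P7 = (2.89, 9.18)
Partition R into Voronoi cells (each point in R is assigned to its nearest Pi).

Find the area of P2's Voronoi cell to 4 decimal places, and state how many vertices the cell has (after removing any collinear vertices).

Area of P2's cell: 138.4153 (5 vertices)

1. box [0,42]×[0,10]: [(0, 0) (42, 0) (42, 10) (0, 10)]
2. ⊥bis P2·P0 via (28.265,6.78): [(27.8538, 0) (42, 0) (42, 10) (28.4603, 10)]  |A|=138.4295
3. ⊥bis P2·P1 via (18.8,6.235): [(27.8538, 0) (42, 0) (42, 10) (28.4603, 10)]  |A|=138.4295
4. ⊥bis P2·P3 via (18.2,5.055): [(27.8538, 0) (42, 0) (42, 10) (28.4603, 10)]  |A|=138.4295
5. ⊥bis P2·P4 via (27.445,6.865): [(27.8538, 0) (42, 0) (42, 10) (28.4603, 10)]  |A|=138.4295
6. ⊥bis P2·P5 via (25.69,5.02): [(27.8538, 0) (42, 0) (42, 10) (28.4603, 10)]  |A|=138.4295
7. ⊥bis P2·P6 via (28.13,7.495): [(28.4265, 9.4431) (27.8538, 0) (42, 0) (42, 10) (28.5113, 10)]  |A|=138.4153
8. ⊥bis P2·P7 via (19.37,7.75): [(28.4265, 9.4431) (27.8538, 0) (42, 0) (42, 10) (28.5113, 10)]  |A|=138.4153
9. canonical 5-gon: [(28.4265, 9.4431) (27.8538, 0) (42, 0) (42, 10) (28.5113, 10)]
10. shoelace: 138.4153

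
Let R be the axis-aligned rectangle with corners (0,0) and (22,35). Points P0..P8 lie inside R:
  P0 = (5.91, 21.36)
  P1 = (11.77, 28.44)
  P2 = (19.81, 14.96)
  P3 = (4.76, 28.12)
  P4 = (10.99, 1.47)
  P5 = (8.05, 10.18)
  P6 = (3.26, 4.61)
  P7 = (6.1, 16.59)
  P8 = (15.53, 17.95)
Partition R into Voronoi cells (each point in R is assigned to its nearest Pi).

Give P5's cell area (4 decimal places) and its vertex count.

Area of P5's cell: 78.5475 (5 vertices)

1. box [0,22]×[0,35]: [(0, 0) (22, 0) (22, 35) (0, 35)]
2. ⊥bis P5·P0 via (6.98,15.77): [(0, 14.4339) (0, 0) (22, 0) (22, 18.645)]  |A|=363.8686
3. ⊥bis P5·P1 via (9.91,19.31): [(17.4496, 17.774) (0, 14.4339) (0, 0) (22, 0) (22, 16.847)]  |A|=359.7776
4. ⊥bis P5·P2 via (13.93,12.57): [(12.2215, 16.7733) (0, 14.4339) (0, 0) (19.0392, 0)]  |A|=247.8777
5. ⊥bis P5·P3 via (6.405,19.15): [(12.2215, 16.7733) (0, 14.4339) (0, 0) (19.0392, 0)]  |A|=247.8777
6. ⊥bis P5·P4 via (9.52,5.825): [(15.8088, 7.9477) (12.2215, 16.7733) (0, 14.4339) (0, 2.6116)]  |A|=151.5753
7. ⊥bis P5·P6 via (5.655,7.395): [(8.0555, 5.3307) (15.8088, 7.9477) (12.2215, 16.7733) (0, 14.4339) (0, 12.2581)]  |A|=112.7216
8. ⊥bis P5·P7 via (7.075,13.385): [(0.8808, 11.5006) (8.0555, 5.3307) (15.8088, 7.9477) (12.8808, 15.1512)]  |A|=81.8725
9. ⊥bis P5·P8 via (11.79,14.065): [(11.1946, 14.6382) (0.8808, 11.5006) (8.0555, 5.3307) (15.8088, 7.9477) (14.3074, 11.6416)]  |A|=78.5475
10. canonical 5-gon: [(11.1946, 14.6382) (0.8808, 11.5006) (8.0555, 5.3307) (15.8088, 7.9477) (14.3074, 11.6416)]
11. shoelace: 78.5475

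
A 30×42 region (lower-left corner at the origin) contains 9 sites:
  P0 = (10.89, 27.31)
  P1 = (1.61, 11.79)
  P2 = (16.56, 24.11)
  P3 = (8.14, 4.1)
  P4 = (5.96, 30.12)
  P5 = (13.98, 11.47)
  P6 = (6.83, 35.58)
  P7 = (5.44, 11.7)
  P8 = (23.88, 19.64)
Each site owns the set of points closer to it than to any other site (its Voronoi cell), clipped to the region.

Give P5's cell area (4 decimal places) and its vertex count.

Area of P5's cell: 212.5628 (6 vertices)

1. box [0,30]×[0,42]: [(0, 0) (30, 0) (30, 42) (0, 42)]
2. ⊥bis P5·P0 via (12.435,19.39): [(0, 16.9642) (0, 0) (30, 0) (30, 22.8165)]  |A|=596.7111
3. ⊥bis P5·P1 via (7.795,11.63): [(7.9732, 18.5196) (7.4941, 0) (30, 0) (30, 22.8165)]  |A|=459.6869
4. ⊥bis P5·P2 via (15.27,17.79): [(9.8765, 18.8909) (7.9732, 18.5196) (7.4941, 0) (30, 0) (30, 14.7834)]  |A|=378.8597
5. ⊥bis P5·P3 via (11.06,7.785): [(9.8765, 18.8909) (7.9732, 18.5196) (7.7631, 10.3975) (20.8846, 0) (30, 0) (30, 14.7834)]  |A|=309.2466
6. ⊥bis P5·P4 via (9.97,20.795): [(9.8765, 18.8909) (7.9732, 18.5196) (7.7631, 10.3975) (20.8846, 0) (30, 0) (30, 14.7834)]  |A|=309.2466
7. ⊥bis P5·P6 via (10.405,23.525): [(9.8765, 18.8909) (7.9732, 18.5196) (7.7631, 10.3975) (20.8846, 0) (30, 0) (30, 14.7834)]  |A|=309.2466
8. ⊥bis P5·P7 via (9.71,11.585): [(9.9066, 18.8847) (9.638, 8.9118) (20.8846, 0) (30, 0) (30, 14.7834)]  |A|=291.8733
9. ⊥bis P5·P8 via (18.93,15.555): [(17.4533, 17.3444) (9.9066, 18.8847) (9.638, 8.9118) (20.8846, 0) (30, 0) (30, 2.1409)]  |A|=212.5628
10. canonical 6-gon: [(17.4533, 17.3444) (9.9066, 18.8847) (9.638, 8.9118) (20.8846, 0) (30, 0) (30, 2.1409)]
11. shoelace: 212.5628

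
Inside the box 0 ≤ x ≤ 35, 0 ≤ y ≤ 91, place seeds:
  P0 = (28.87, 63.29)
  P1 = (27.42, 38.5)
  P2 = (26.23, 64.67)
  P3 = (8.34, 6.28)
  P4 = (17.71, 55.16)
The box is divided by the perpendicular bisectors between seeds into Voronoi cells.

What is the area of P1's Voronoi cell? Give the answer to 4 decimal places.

1. box [0,35]×[0,91]: [(0, 0) (35, 0) (35, 91) (0, 91)]
2. ⊥bis P1·P0 via (28.145,50.895): [(0, 52.5412) (0, 0) (35, 0) (35, 50.494)]  |A|=1803.1174
3. ⊥bis P1·P2 via (26.825,51.585): [(20.9307, 51.317) (0, 50.3652) (0, 0) (35, 0) (35, 50.494)]  |A|=1780.3446
4. ⊥bis P1·P3 via (17.88,22.39): [(20.9307, 51.317) (0, 50.3652) (0, 32.9782) (35, 12.2519) (35, 50.494)]  |A|=988.8186
5. ⊥bis P1·P4 via (22.565,46.83): [(29.4124, 50.8209) (0, 33.6784) (0, 32.9782) (35, 12.2519) (35, 50.494)]  |A|=734.1907
6. canonical 5-gon: [(29.4124, 50.8209) (0, 33.6784) (0, 32.9782) (35, 12.2519) (35, 50.494)]
7. shoelace: 734.1907

Area of P1's cell: 734.1907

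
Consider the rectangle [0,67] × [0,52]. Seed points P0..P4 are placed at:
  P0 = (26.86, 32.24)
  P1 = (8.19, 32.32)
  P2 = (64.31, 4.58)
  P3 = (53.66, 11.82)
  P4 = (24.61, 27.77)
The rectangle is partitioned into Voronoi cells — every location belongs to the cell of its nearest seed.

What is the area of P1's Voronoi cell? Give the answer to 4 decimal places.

Area of P1's cell: 750.9717

1. box [0,67]×[0,52]: [(0, 0) (67, 0) (67, 52) (0, 52)]
2. ⊥bis P1·P0 via (17.525,32.28): [(0, 0) (17.3867, 0) (17.6095, 52) (0, 52)]  |A|=909.9007
3. ⊥bis P1·P2 via (36.25,18.45): [(0, 0) (17.3867, 0) (17.6095, 52) (0, 52)]  |A|=909.9007
4. ⊥bis P1·P3 via (30.925,22.07): [(0, 0) (17.3867, 0) (17.6095, 52) (0, 52)]  |A|=909.9007
5. ⊥bis P1·P4 via (16.4,30.045): [(0, 0) (8.0745, 0) (17.5329, 34.1336) (17.6095, 52) (0, 52)]  |A|=750.9717
6. canonical 5-gon: [(0, 0) (8.0745, 0) (17.5329, 34.1336) (17.6095, 52) (0, 52)]
7. shoelace: 750.9717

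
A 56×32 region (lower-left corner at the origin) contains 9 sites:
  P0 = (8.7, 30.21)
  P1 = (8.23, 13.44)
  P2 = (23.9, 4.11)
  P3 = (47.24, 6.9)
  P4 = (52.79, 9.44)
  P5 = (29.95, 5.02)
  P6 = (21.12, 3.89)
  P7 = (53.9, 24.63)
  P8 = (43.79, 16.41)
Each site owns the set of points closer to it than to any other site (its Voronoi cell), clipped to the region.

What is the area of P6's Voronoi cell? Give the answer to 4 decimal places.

Area of P6's cell: 129.4620

1. box [0,56]×[0,32]: [(0, 0) (56, 0) (56, 32) (0, 32)]
2. ⊥bis P6·P0 via (14.91,17.05): [(0, 10.0142) (0, 0) (56, 0) (56, 32) (46.5915, 32)]  |A|=1279.8246
3. ⊥bis P6·P1 via (14.675,8.665): [(24.1004, 21.3868) (8.2552, 0) (56, 0) (56, 32) (46.5915, 32)]  |A|=1070.875
4. ⊥bis P6·P2 via (22.51,4): [(21.4203, 17.7694) (8.2552, 0) (22.8265, 0)]  |A|=129.462
5. ⊥bis P6·P3 via (34.18,5.395): [(21.4203, 17.7694) (8.2552, 0) (22.8265, 0)]  |A|=129.462
6. ⊥bis P6·P4 via (36.955,6.665): [(21.4203, 17.7694) (8.2552, 0) (22.8265, 0)]  |A|=129.462
7. ⊥bis P6·P5 via (25.535,4.455): [(21.4203, 17.7694) (8.2552, 0) (22.8265, 0)]  |A|=129.462
8. ⊥bis P6·P7 via (37.51,14.26): [(21.4203, 17.7694) (8.2552, 0) (22.8265, 0)]  |A|=129.462
9. ⊥bis P6·P8 via (32.455,10.15): [(21.4203, 17.7694) (8.2552, 0) (22.8265, 0)]  |A|=129.462
10. canonical 3-gon: [(21.4203, 17.7694) (8.2552, 0) (22.8265, 0)]
11. shoelace: 129.462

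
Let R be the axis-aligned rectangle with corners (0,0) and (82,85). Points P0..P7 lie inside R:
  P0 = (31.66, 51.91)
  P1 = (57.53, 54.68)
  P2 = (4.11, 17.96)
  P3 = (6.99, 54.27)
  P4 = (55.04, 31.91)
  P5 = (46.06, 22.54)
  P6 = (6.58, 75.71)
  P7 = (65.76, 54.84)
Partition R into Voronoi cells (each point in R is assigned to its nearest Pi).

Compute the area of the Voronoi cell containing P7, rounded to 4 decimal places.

1. box [0,82]×[0,85]: [(0, 0) (82, 0) (82, 85) (0, 85)]
2. ⊥bis P7·P0 via (48.71,53.375): [(53.2962, 0) (82, 0) (82, 85) (45.9927, 85)]  |A|=2750.2242
3. ⊥bis P7·P1 via (61.645,54.76): [(62.7096, 0) (82, 0) (82, 85) (61.0571, 85)]  |A|=1709.9155
4. ⊥bis P7·P2 via (34.935,36.4): [(62.7096, 0) (82, 0) (82, 85) (61.0571, 85)]  |A|=1709.9155
5. ⊥bis P7·P3 via (36.375,54.555): [(62.7096, 0) (82, 0) (82, 85) (61.0571, 85)]  |A|=1709.9155
6. ⊥bis P7·P4 via (60.4,43.375): [(61.8798, 42.6832) (82, 33.2768) (82, 85) (61.0571, 85)]  |A|=963.4594
7. ⊥bis P7·P5 via (55.91,38.69): [(61.8798, 42.6832) (82, 33.2768) (82, 85) (61.0571, 85)]  |A|=963.4594
8. ⊥bis P7·P6 via (36.17,65.275): [(61.8798, 42.6832) (82, 33.2768) (82, 85) (61.0571, 85)]  |A|=963.4594
9. canonical 4-gon: [(61.8798, 42.6832) (82, 33.2768) (82, 85) (61.0571, 85)]
10. shoelace: 963.4594

Area of P7's cell: 963.4594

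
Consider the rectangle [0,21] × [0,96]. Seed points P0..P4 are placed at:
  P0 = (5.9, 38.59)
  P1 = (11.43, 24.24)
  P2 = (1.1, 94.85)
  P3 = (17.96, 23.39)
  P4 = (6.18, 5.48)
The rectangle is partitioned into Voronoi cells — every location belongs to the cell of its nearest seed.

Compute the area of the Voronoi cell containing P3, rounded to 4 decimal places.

1. box [0,21]×[0,96]: [(0, 0) (21, 0) (21, 96) (0, 96)]
2. ⊥bis P3·P0 via (11.93,30.99): [(0, 21.5245) (0, 0) (21, 0) (21, 38.1863)]  |A|=626.9636
3. ⊥bis P3·P1 via (14.695,23.815): [(16.055, 34.2628) (11.595, 0) (21, 0) (21, 38.1863)]  |A|=255.5365
4. ⊥bis P3·P2 via (9.53,59.12): [(16.055, 34.2628) (11.595, 0) (21, 0) (21, 38.1863)]  |A|=255.5365
5. ⊥bis P3·P4 via (12.07,14.435): [(16.055, 34.2628) (13.3633, 13.5844) (21, 8.5614) (21, 38.1863)]  |A|=158.9657
6. canonical 4-gon: [(16.055, 34.2628) (13.3633, 13.5844) (21, 8.5614) (21, 38.1863)]
7. shoelace: 158.9657

Area of P3's cell: 158.9657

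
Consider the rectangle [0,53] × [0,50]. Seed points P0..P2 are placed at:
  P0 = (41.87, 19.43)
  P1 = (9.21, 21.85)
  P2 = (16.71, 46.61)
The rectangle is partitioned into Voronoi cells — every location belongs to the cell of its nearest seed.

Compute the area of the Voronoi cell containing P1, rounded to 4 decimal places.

Area of P1's cell: 863.3865

1. box [0,53]×[0,50]: [(0, 0) (53, 0) (53, 50) (0, 50)]
2. ⊥bis P1·P0 via (25.54,20.64): [(0, 0) (24.0106, 0) (27.7155, 50) (0, 50)]  |A|=1293.1531
3. ⊥bis P1·P2 via (12.96,34.23): [(0, 38.1557) (0, 0) (24.0106, 0) (26.2487, 30.2047)]  |A|=863.3865
4. canonical 4-gon: [(0, 38.1557) (0, 0) (24.0106, 0) (26.2487, 30.2047)]
5. shoelace: 863.3865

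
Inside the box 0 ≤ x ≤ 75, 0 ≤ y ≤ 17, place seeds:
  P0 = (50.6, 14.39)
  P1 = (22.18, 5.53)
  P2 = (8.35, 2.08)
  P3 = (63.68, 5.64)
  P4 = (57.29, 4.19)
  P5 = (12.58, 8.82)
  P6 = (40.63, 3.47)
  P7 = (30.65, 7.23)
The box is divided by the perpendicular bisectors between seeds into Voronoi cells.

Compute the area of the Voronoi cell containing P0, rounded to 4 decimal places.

Area of P0's cell: 149.0318

1. box [0,75]×[0,17]: [(0, 0) (75, 0) (75, 17) (0, 17)]
2. ⊥bis P0·P1 via (36.39,9.96): [(39.4951, 0) (75, 0) (75, 17) (34.1953, 17)]  |A|=648.6323
3. ⊥bis P0·P2 via (29.475,8.235): [(39.4951, 0) (75, 0) (75, 17) (34.1953, 17)]  |A|=648.6323
4. ⊥bis P0·P3 via (57.14,10.015): [(39.4951, 0) (50.4404, 0) (61.8127, 17) (34.1953, 17)]  |A|=327.7832
5. ⊥bis P0·P4 via (53.945,9.29): [(39.4951, 0) (39.7809, 0) (58.7736, 12.457) (61.8127, 17) (34.1953, 17)]  |A|=261.3907
6. ⊥bis P0·P5 via (31.59,11.605): [(39.4951, 0) (39.7809, 0) (58.7736, 12.457) (61.8127, 17) (34.1953, 17)]  |A|=261.3907
7. ⊥bis P0·P6 via (45.615,8.93): [(48.8679, 5.96) (58.7736, 12.457) (61.8127, 17) (36.776, 17)]  |A|=150.83
8. ⊥bis P0·P7 via (40.625,10.81): [(39.1966, 14.79) (48.8679, 5.96) (58.7736, 12.457) (61.8127, 17) (38.4034, 17)]  |A|=149.0318
9. canonical 5-gon: [(39.1966, 14.79) (48.8679, 5.96) (58.7736, 12.457) (61.8127, 17) (38.4034, 17)]
10. shoelace: 149.0318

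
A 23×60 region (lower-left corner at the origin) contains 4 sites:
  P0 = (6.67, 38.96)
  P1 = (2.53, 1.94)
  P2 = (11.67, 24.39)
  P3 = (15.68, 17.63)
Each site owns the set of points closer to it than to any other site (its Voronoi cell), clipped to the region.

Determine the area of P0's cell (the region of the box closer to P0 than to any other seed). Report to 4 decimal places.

Area of P0's cell: 633.0845

1. box [0,23]×[0,60]: [(0, 0) (23, 0) (23, 60) (0, 60)]
2. ⊥bis P0·P1 via (4.6,20.45): [(0, 20.9644) (23, 18.3923) (23, 60) (0, 60)]  |A|=927.3976
3. ⊥bis P0·P2 via (9.17,31.675): [(0, 28.5281) (23, 36.4211) (23, 60) (0, 60)]  |A|=633.0845
4. ⊥bis P0·P3 via (11.175,28.295): [(0, 28.5281) (23, 36.4211) (23, 60) (0, 60)]  |A|=633.0845
5. canonical 4-gon: [(0, 28.5281) (23, 36.4211) (23, 60) (0, 60)]
6. shoelace: 633.0845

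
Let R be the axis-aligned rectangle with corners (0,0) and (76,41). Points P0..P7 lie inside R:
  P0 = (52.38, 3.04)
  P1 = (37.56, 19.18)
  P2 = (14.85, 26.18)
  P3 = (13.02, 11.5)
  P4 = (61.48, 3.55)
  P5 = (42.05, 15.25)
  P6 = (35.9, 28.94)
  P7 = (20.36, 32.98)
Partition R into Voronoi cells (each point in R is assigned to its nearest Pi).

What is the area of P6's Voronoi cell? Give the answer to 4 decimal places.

1. box [0,76]×[0,41]: [(0, 0) (76, 0) (76, 41) (0, 41)]
2. ⊥bis P6·P0 via (44.14,15.99): [(0, 0) (19.0101, 0) (76, 36.2623) (76, 41) (0, 41)]  |A|=2082.707
3. ⊥bis P6·P1 via (36.73,24.06): [(0, 17.8129) (64.153, 28.7242) (76, 36.2623) (76, 41) (0, 41)]  |A|=1238.3072
4. ⊥bis P6·P2 via (25.375,27.56): [(26.0716, 22.2472) (64.153, 28.7242) (76, 36.2623) (76, 41) (23.6128, 41)]  |A|=714.6416
5. ⊥bis P6·P3 via (24.46,20.22): [(26.0716, 22.2472) (64.153, 28.7242) (76, 36.2623) (76, 41) (23.6128, 41)]  |A|=714.6416
6. ⊥bis P6·P4 via (48.69,16.245): [(26.0716, 22.2472) (60.4516, 28.0946) (73.2611, 41) (23.6128, 41)]  |A|=649.9149
7. ⊥bis P6·P5 via (38.975,22.095): [(26.0716, 22.2472) (47.382, 25.8717) (66.987, 34.6789) (73.2611, 41) (23.6128, 41)]  |A|=614.1518
8. ⊥bis P6·P7 via (28.13,30.96): [(26.0023, 22.7757) (26.0716, 22.2472) (47.382, 25.8717) (66.987, 34.6789) (73.2611, 41) (30.7401, 41)]  |A|=549.2064
9. canonical 6-gon: [(26.0023, 22.7757) (26.0716, 22.2472) (47.382, 25.8717) (66.987, 34.6789) (73.2611, 41) (30.7401, 41)]
10. shoelace: 549.2064

Area of P6's cell: 549.2064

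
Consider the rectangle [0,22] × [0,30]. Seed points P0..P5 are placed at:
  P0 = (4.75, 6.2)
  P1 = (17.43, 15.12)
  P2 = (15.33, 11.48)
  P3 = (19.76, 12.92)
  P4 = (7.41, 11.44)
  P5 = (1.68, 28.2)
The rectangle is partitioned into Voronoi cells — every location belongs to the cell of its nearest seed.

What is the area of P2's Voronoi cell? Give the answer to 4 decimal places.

Area of P2's cell: 103.6014

1. box [0,22]×[0,30]: [(0, 0) (22, 0) (22, 30) (0, 30)]
2. ⊥bis P2·P0 via (10.04,8.84): [(0, 28.958) (14.4516, 0) (22, 0) (22, 30) (0, 30)]  |A|=450.7544
3. ⊥bis P2·P1 via (16.38,13.3): [(4.3508, 20.2399) (14.4516, 0) (22, 0) (22, 10.0577)]  |A|=165.144
4. ⊥bis P2·P3 via (17.545,12.2): [(17.3738, 12.7266) (4.3508, 20.2399) (14.4516, 0) (21.5107, 0)]  |A|=138.766
5. ⊥bis P2·P4 via (11.37,11.46): [(17.3738, 12.7266) (11.346, 16.2042) (11.397, 6.1209) (14.4516, 0) (21.5107, 0)]  |A|=103.6014
6. ⊥bis P2·P5 via (8.505,19.84): [(17.3738, 12.7266) (11.346, 16.2042) (11.397, 6.1209) (14.4516, 0) (21.5107, 0)]  |A|=103.6014
7. canonical 5-gon: [(17.3738, 12.7266) (11.346, 16.2042) (11.397, 6.1209) (14.4516, 0) (21.5107, 0)]
8. shoelace: 103.6014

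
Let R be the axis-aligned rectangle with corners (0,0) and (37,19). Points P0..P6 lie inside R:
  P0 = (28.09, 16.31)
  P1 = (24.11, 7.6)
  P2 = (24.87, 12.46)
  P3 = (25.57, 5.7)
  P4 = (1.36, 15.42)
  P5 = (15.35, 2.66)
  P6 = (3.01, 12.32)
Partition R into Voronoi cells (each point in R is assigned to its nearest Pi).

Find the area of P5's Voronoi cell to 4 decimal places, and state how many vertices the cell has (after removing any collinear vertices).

1. box [0,37]×[0,19]: [(0, 0) (37, 0) (37, 19) (0, 19)]
2. ⊥bis P5·P0 via (21.72,9.485): [(0, 0) (31.8825, 0) (11.5254, 19) (0, 19)]  |A|=412.3746
3. ⊥bis P5·P1 via (19.73,5.13): [(0, 0) (22.6229, 0) (12.3339, 18.2454) (11.5254, 19) (0, 19)]  |A|=327.9026
4. ⊥bis P5·P2 via (20.11,7.56): [(0, 0) (22.6229, 0) (16.2391, 11.3203) (8.3335, 19) (0, 19)]  |A|=314.3204
5. ⊥bis P5·P3 via (20.46,4.18): [(0, 0) (21.7034, 0) (20.6769, 3.451) (16.2391, 11.3203) (8.3335, 19) (0, 19)]  |A|=312.7336
6. ⊥bis P5·P4 via (8.355,9.04): [(0.1098, 0) (21.7034, 0) (20.6769, 3.451) (16.2391, 11.3203) (13.1616, 14.3099)]  |A|=167.3706
7. ⊥bis P5·P6 via (9.18,7.49): [(3.3167, 0) (21.7034, 0) (20.6769, 3.451) (16.2391, 11.3203) (13.9325, 13.561)]  |A|=135.2231
8. canonical 5-gon: [(3.3167, 0) (21.7034, 0) (20.6769, 3.451) (16.2391, 11.3203) (13.9325, 13.561)]
9. shoelace: 135.2231

Area of P5's cell: 135.2231 (5 vertices)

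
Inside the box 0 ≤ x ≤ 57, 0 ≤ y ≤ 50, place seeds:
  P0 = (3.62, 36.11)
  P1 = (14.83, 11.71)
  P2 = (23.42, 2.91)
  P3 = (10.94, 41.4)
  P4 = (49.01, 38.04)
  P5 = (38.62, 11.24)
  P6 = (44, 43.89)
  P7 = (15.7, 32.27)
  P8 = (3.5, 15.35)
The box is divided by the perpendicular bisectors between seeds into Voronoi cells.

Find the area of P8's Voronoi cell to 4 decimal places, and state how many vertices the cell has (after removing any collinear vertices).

1. box [0,57]×[0,50]: [(0, 0) (57, 0) (57, 50) (0, 50)]
2. ⊥bis P8·P0 via (3.56,25.73): [(0, 25.7506) (0, 0) (57, 0) (57, 25.4211)]  |A|=1458.3928
3. ⊥bis P8·P1 via (9.165,13.53): [(13.0669, 25.675) (0, 25.7506) (0, 0) (4.8182, 0)]  |A|=230.0933
4. ⊥bis P8·P2 via (13.46,9.13): [(13.0669, 25.675) (0, 25.7506) (0, 0) (4.8182, 0)]  |A|=230.0933
5. ⊥bis P8·P3 via (7.22,28.375): [(13.0669, 25.675) (0, 25.7506) (0, 0) (4.8182, 0)]  |A|=230.0933
6. ⊥bis P8·P4 via (26.255,26.695): [(13.0669, 25.675) (0, 25.7506) (0, 0) (4.8182, 0)]  |A|=230.0933
7. ⊥bis P8·P5 via (21.06,13.295): [(13.0669, 25.675) (0, 25.7506) (0, 0) (4.8182, 0)]  |A|=230.0933
8. ⊥bis P8·P6 via (23.75,29.62): [(13.0669, 25.675) (0, 25.7506) (0, 0) (4.8182, 0)]  |A|=230.0933
9. ⊥bis P8·P7 via (9.6,23.81): [(11.9283, 22.1312) (6.9645, 25.7103) (0, 25.7506) (0, 0) (4.8182, 0)]  |A|=219.2602
10. canonical 5-gon: [(11.9283, 22.1312) (6.9645, 25.7103) (0, 25.7506) (0, 0) (4.8182, 0)]
11. shoelace: 219.2602

Area of P8's cell: 219.2602 (5 vertices)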